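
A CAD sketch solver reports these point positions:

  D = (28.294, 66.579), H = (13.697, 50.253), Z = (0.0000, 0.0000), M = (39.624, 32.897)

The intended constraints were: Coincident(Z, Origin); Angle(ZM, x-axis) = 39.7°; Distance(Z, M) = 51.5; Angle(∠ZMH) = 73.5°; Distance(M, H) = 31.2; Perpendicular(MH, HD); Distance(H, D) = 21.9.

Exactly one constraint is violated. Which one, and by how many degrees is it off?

Perpendicular(MH, HD) — off by 8.00°.

Z = (0.00, 0.00) ✓; ZM at 39.70° ✓; |ZM| = 51.50 ✓; ∠ZMH = 73.50° ✓; |MH| = 31.20 ✓; ∠(MH, HD) = 98.00° ✗; |HD| = 21.90 ✓.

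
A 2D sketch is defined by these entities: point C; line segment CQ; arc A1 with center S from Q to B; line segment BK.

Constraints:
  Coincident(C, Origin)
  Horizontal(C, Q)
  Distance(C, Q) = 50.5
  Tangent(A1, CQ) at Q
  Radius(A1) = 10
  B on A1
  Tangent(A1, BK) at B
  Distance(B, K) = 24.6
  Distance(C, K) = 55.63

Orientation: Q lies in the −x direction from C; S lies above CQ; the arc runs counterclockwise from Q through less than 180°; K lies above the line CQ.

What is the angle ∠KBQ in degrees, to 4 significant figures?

132.3°

C is at the origin; C and Q share the same y with |CQ| = 50.5 and Q on the −x side, so Q = (-50.50, 0.000). Since A1 is tangent to CQ there, SQ ⟂ CQ, so S = Q + (0, 10) = (-50.50, 10.00). Since SB ⟂ BK (tangency), |SK| = √(10.0² + 24.6²) = 26.55 regardless of where B sits on A1. So K lies on both circle(C, 55.63) and circle(S, 26.55); the above-CQ intersection is K = (-42.88, 35.44). B is the foot of the tangent from K: B = (-40.55, 10.95).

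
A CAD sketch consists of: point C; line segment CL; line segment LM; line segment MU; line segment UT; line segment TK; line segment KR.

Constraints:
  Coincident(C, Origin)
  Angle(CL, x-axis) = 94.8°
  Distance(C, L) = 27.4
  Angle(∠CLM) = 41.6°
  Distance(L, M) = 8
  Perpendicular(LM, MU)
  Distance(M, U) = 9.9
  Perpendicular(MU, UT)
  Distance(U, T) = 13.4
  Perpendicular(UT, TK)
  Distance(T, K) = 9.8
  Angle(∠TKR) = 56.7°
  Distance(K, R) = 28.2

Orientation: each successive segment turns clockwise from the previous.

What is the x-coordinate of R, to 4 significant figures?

0.1193

C is at the origin; CL runs at 94.8° with length 27.4, so L = (-2.293, 27.30). ∠CLM = 41.6° gives LM at -43.60° from the x-axis; with |LM| = 8.0, M = (3.501, 21.79). LM ⟂ MU, so MU runs at -133.6°; with |MU| = 9.9, U = (-3.327, 14.62). The perpendicularity gives UT at right angles to MU, so UT runs at 136.4°; with |UT| = 13.4, T = (-13.03, 23.86). The perpendicularity gives TK at right angles to UT, so TK runs at 46.40°; with |TK| = 9.8, K = (-6.272, 30.96). ∠TKR = 56.7° gives KR at -76.90° from the x-axis; with |KR| = 28.2, R = (0.1193, 3.489). So R.x = 0.1193.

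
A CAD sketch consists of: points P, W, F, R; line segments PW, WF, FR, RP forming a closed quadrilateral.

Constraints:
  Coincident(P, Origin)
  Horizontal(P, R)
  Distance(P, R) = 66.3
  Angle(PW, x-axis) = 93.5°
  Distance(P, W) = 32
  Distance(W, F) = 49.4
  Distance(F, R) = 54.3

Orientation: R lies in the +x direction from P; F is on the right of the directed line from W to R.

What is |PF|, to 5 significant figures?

20.406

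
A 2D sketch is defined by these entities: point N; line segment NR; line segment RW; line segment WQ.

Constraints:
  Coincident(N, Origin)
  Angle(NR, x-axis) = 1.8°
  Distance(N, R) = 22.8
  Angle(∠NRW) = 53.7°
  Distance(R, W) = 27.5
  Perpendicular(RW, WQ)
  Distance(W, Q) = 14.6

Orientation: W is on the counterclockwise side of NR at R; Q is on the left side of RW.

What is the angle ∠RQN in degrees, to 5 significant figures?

43.053°

∠NRW = 53.7°, so RW runs at 1.8° + (180° − 53.7°) = 128.10° from the x-axis; with |RW| = 27.5, W = R + 27.5·(cos 128.10°, sin 128.10°) = (5.8203, 22.357). RW ⟂ WQ; with |WQ| = 14.6 on the left of RW, Q = W + 14.6·(-0.78694, -0.61704) = (-5.6690, 13.348). Then cos ∠RQN = QR·QN / (|QR||QN|), giving 43.053°.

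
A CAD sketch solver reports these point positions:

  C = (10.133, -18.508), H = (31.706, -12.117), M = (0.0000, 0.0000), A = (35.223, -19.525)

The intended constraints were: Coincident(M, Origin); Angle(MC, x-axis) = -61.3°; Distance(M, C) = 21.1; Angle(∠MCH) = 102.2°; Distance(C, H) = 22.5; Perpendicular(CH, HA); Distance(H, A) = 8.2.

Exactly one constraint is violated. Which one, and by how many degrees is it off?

Perpendicular(CH, HA) — off by 8.89°.

M = (0.00, 0.00) ✓; MC at -61.30° ✓; |MC| = 21.10 ✓; ∠MCH = 102.2° ✓; |CH| = 22.50 ✓; ∠(CH, HA) = 81.11° ✗; |HA| = 8.200 ✓.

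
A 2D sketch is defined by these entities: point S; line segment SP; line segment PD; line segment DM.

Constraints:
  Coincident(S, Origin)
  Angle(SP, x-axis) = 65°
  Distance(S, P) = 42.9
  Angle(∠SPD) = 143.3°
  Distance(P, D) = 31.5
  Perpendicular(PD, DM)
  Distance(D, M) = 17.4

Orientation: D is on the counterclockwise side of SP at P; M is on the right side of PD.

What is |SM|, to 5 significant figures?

78.706

S is at the origin; SP runs at 65.0° with length 42.9, so P = 42.9·(cos 65.0°, sin 65.0°) = (18.130, 38.881). ∠SPD = 143.3°, so PD runs at 65.0° + (180° − 143.3°) = 101.70° from the x-axis; with |PD| = 31.5, D = P + 31.5·(cos 101.70°, sin 101.70°) = (11.743, 69.726). PD ⟂ DM; with |DM| = 17.4 on the right of PD, M = D + 17.4·(0.97922, 0.20279) = (28.781, 73.255). Then |SM| = |M − S| = 78.706.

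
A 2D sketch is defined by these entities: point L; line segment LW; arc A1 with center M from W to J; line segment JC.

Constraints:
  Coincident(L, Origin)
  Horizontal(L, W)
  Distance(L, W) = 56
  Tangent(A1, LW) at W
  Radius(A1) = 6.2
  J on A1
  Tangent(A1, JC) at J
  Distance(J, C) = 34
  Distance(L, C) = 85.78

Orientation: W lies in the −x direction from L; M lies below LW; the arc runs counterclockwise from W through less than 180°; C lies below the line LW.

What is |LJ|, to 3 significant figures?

61.2

L is at the origin; LW is horizontal with |LW| = 56.0 and W on the −x side, so W = (-56.0, 0.00). A1 meets LW tangentially, so MW is at right angles to LW, so M = W + (0, -6.2) = (-56.0, -6.20). Since MJ ⟂ JC (tangency), |MC| = √(6.2² + 34.0²) = 34.6 regardless of where J sits on A1. So C lies on both circle(L, 85.78) and circle(M, 34.6); the below-LW intersection is C = (-79.9, -31.1). J is the foot of the tangent from C: J = (-61.2, -2.78).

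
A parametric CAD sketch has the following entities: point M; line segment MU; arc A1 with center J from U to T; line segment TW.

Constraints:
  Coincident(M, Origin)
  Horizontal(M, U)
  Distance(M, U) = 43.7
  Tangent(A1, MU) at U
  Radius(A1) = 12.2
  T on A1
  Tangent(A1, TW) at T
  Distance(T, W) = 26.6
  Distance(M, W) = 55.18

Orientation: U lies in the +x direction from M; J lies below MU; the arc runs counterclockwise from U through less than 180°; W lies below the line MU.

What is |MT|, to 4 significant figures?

35.00

M is at the origin; M and U share the same y with |MU| = 43.7 and U on the +x side, so U = (43.70, 0.000). Tangency of A1 to MU means the radius JU is perpendicular to MU, so J = U + (0, -12.2) = (43.70, -12.20). Since JT ⟂ TW (tangency), |JW| = √(12.2² + 26.6²) = 29.26 regardless of where T sits on A1. So W lies on both circle(M, 55.18) and circle(J, 29.26); the below-MU intersection is W = (37.22, -40.74). T is the foot of the tangent from W: T = (31.76, -14.70).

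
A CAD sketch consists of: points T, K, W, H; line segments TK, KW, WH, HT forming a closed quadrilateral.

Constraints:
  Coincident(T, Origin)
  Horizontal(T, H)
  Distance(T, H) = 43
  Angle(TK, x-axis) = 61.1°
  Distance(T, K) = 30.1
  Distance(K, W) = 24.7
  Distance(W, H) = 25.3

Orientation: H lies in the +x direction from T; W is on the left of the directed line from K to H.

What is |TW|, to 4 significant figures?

46.51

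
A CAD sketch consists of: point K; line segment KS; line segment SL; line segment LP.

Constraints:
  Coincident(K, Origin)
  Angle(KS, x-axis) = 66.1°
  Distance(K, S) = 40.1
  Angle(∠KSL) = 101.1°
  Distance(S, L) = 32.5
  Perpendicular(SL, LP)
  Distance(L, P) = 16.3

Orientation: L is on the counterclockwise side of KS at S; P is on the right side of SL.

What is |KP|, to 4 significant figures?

68.66

∠KSL = 101.1°, so SL runs at 66.1° + (180° − 101.1°) = 145.0° from the x-axis; with |SL| = 32.5, L = S + 32.5·(cos 145.0°, sin 145.0°) = (-10.38, 55.30). SL is perpendicular to LP; with |LP| = 16.3 on the right of SL, P = L + 16.3·(0.5736, 0.8192) = (-1.027, 68.65). Then |KP| = |P − K| = 68.66.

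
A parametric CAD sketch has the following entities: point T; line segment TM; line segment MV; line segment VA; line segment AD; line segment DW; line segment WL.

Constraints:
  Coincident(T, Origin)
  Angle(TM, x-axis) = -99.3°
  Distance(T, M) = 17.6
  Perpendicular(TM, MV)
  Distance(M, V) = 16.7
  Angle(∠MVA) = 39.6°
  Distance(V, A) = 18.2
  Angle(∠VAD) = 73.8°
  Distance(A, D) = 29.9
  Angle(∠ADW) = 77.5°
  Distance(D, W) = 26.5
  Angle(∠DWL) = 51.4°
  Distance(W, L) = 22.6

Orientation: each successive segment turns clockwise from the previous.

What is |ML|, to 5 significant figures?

6.3741

∠ADW = 77.5° gives DW at -178.40° from the x-axis; with |DW| = 26.5, W = (-22.816, -35.227). ∠DWL = 51.4° gives WL at 53.000° from the x-axis; with |WL| = 22.6, L = (-9.2155, -17.177). Then |ML| = |L − M| = 6.3741.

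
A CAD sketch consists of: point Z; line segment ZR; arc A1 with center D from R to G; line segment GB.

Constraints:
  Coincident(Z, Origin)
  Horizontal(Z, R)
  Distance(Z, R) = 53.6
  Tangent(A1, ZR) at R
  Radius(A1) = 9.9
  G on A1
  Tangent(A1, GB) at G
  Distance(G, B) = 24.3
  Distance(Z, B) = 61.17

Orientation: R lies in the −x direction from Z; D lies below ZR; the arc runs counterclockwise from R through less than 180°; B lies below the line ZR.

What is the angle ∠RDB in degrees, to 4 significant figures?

171.2°

Checks: |DG| = 9.900 ✓; ∠(DG, GB) = 90.00° ✓; |GB| = 24.30 ✓; |ZB| = 61.17 ✓.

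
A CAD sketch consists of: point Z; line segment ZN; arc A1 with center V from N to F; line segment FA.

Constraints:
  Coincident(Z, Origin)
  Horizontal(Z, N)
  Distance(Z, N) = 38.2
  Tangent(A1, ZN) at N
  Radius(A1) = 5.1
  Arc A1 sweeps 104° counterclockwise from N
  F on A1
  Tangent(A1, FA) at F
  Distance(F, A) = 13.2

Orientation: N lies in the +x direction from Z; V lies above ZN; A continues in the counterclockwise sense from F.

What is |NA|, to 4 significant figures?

19.22

Z is at the origin; ZN is horizontal with |ZN| = 38.2 and N on the +x side, so N = (38.20, 0.000). Tangency of A1 to ZN means the radius VN is perpendicular to ZN, so V = N + (0, 5.1) = (38.20, 5.100). On A1, N sits at bearing -90° from V; a 104° counterclockwise sweep puts F at bearing 14°, so F = V + 5.1·(cos 14°, sin 14°) = (43.15, 6.334). The tangent condition forces VF to be normal to FA, so FA runs along (−sin 14°, cos 14°); with |FA| = 13.2, A = (39.96, 19.14). Then |NA| = |A − N| = 19.22.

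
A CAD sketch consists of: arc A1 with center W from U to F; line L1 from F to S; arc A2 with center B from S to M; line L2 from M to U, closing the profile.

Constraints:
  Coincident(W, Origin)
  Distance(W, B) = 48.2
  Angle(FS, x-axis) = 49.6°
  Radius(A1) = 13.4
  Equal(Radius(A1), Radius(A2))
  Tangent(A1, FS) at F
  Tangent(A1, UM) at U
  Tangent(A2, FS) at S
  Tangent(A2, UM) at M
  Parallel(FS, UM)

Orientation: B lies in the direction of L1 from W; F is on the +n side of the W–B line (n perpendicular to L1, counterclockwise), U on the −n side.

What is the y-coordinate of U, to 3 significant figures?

-8.68

The slot axis is L1's direction at 49.6°, so u = (cos 49.6°, sin 49.6°) = (0.648, 0.762) and n = (−sin 49.6°, cos 49.6°) = (-0.762, 0.648). W is at the origin and B lies 48.2 along u from W, so B = 48.2·u = (31.2, 36.7). Tangency of A1 to both parallel lines with radius 13.4 puts F and U at W ± 13.4·n: F = (-10.2, 8.68), U = (10.2, -8.68). So U.y = -8.68.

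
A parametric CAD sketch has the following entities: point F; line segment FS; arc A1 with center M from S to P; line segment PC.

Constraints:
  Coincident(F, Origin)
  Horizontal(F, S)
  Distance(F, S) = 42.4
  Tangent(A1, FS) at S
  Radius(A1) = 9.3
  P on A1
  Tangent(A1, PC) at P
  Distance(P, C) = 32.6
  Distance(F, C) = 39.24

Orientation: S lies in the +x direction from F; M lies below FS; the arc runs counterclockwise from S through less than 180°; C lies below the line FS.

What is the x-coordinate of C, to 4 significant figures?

19.34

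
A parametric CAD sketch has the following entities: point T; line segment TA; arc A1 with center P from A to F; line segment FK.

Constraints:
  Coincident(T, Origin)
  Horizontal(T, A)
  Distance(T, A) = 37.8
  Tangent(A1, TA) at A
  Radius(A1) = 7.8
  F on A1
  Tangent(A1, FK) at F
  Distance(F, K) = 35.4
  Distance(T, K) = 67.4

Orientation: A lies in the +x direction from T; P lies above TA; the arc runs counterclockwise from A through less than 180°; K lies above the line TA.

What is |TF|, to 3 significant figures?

45.7

T is at the origin; TA is horizontal with |TA| = 37.8 and A on the +x side, so A = (37.8, 0.00). The tangent condition forces PA to be normal to TA, so P = A + (0, 7.8) = (37.8, 7.80). Since PF ⟂ FK (tangency), |PK| = √(7.8² + 35.4²) = 36.2 regardless of where F sits on A1. So K lies on both circle(T, 67.4) and circle(P, 36.2); the above-TA intersection is K = (54.1, 40.2). F is the foot of the tangent from K: F = (45.4, 5.87).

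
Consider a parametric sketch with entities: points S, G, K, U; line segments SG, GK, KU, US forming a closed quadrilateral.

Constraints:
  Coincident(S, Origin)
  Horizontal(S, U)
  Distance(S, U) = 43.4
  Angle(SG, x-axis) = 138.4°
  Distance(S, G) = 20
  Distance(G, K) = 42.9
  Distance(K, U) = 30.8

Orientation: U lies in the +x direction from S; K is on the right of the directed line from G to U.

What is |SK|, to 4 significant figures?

22.90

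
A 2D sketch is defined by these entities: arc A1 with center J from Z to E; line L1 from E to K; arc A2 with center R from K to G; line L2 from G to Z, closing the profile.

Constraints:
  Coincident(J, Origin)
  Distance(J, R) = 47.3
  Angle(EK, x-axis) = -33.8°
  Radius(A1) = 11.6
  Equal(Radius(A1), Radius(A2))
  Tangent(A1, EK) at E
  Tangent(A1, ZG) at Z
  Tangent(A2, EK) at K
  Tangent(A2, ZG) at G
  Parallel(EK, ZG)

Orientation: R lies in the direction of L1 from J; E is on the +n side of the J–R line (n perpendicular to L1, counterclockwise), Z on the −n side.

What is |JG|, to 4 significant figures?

48.70

Tangency of A1 to both parallel lines with radius 11.6 puts E and Z at J ± 11.6·n: E = (6.453, 9.639), Z = (-6.453, -9.639). Equal radii place K and G the same way about R: K = R + 11.6·n = (45.76, -16.67), G = R − 11.6·n = (32.85, -35.95). Then |JG| = |G − J| = 48.70.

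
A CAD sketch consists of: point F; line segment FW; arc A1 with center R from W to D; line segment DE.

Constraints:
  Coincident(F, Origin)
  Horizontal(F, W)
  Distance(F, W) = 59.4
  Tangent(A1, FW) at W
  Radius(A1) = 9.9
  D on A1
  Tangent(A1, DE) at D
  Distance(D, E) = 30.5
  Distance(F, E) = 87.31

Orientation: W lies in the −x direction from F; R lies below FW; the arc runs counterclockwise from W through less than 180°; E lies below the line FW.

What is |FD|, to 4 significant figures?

68.80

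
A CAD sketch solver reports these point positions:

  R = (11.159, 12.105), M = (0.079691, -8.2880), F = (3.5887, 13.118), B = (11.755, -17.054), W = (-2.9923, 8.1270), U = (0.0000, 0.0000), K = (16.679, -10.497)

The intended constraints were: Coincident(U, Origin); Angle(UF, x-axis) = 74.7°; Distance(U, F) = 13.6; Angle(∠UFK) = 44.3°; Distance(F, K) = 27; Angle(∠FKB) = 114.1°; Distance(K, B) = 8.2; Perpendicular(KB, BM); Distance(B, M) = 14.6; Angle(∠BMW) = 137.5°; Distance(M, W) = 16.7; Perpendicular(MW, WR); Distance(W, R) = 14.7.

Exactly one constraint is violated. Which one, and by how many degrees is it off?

Perpendicular(MW, WR) — off by 5.10°.

U = (0.00, 0.00) ✓; UF at 74.70° ✓; |UF| = 13.60 ✓; ∠UFK = 44.30° ✓; |FK| = 27.00 ✓; ∠FKB = 114.1° ✓; |KB| = 8.200 ✓; ∠(KB, BM) = 89.99° ✓; |BM| = 14.60 ✓; ∠BMW = 137.5° ✓; |MW| = 16.70 ✓; ∠(MW, WR) = 84.90° ✗; |WR| = 14.70 ✓.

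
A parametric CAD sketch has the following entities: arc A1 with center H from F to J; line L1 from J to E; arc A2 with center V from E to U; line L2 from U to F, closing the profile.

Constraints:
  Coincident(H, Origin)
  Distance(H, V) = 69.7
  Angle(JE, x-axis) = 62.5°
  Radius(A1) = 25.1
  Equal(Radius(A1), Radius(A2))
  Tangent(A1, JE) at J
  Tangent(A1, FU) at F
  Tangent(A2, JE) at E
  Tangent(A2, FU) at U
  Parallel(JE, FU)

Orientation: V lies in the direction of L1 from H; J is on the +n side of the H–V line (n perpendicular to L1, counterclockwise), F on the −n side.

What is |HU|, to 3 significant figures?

74.1

Tangency of A1 to both parallel lines with radius 25.1 puts J and F at H ± 25.1·n: J = (-22.3, 11.6), F = (22.3, -11.6). Equal radii place E and U the same way about V: E = V + 25.1·n = (9.92, 73.4), U = V − 25.1·n = (54.4, 50.2). Then |HU| = |U − H| = 74.1.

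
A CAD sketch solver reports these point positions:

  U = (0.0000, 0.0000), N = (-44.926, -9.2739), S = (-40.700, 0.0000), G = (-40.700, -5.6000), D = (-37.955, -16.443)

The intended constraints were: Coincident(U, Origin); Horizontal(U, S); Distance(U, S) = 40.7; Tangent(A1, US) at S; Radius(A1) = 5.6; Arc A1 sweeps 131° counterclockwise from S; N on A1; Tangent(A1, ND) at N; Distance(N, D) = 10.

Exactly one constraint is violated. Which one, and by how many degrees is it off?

Tangent(A1, ND) at N — off by 3.20°.

U = (0.00, 0.00) ✓; U.y = 0.00, S.y = 0.00 ✓; |US| = 40.70 ✓; ∠(GS, SU) = 90.00° ✓; |GS| = 5.600 ✓; bearing(G→N) − bearing(G→S) = 131.0° ✓; |GN| = 5.600 ✓; ∠(GN, ND) = 86.80° ✗; |ND| = 10.00 ✓.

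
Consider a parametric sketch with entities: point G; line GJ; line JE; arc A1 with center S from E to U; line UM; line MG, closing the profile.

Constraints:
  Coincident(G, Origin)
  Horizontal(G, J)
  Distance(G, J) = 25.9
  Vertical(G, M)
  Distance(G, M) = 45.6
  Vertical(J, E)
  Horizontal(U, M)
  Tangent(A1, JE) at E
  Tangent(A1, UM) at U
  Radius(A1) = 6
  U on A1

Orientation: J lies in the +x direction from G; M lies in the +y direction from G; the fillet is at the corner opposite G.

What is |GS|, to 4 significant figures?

44.32

G and M share the same x with |GM| = 45.6 and M on the +y side, so M = (0.000, 45.60). The virtual corner opposite G is at (25.90, 45.60). Since A1 is tangent to JE there, SE ⟂ JE and A1 meets UM tangentially, so SU is at right angles to UM, with radius 6.0, so the center S sits 6.0 in from both sides at S = (19.90, 39.60). Then |GS| = |S − G| = 44.32.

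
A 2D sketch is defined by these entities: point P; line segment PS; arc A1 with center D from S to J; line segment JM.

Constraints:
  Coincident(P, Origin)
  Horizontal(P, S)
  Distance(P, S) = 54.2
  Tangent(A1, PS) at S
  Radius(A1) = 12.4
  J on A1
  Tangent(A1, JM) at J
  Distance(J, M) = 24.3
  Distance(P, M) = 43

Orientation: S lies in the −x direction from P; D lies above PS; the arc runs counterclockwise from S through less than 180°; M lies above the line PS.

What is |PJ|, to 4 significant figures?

43.66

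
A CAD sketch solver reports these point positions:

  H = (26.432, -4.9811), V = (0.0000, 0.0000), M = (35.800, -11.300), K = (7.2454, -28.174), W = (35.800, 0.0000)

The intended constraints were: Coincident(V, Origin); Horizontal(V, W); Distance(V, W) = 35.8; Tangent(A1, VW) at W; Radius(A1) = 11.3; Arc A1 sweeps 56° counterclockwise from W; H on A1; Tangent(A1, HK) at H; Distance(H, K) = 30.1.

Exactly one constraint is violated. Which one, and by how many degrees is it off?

Tangent(A1, HK) at H — off by 5.60°.

V = (0.00, 0.00) ✓; V.y = 0.00, W.y = 0.00 ✓; |VW| = 35.80 ✓; ∠(MW, WV) = 90.00° ✓; |MW| = 11.30 ✓; bearing(M→H) − bearing(M→W) = 56.00° ✓; |MH| = 11.30 ✓; ∠(MH, HK) = 95.60° ✗; |HK| = 30.10 ✓.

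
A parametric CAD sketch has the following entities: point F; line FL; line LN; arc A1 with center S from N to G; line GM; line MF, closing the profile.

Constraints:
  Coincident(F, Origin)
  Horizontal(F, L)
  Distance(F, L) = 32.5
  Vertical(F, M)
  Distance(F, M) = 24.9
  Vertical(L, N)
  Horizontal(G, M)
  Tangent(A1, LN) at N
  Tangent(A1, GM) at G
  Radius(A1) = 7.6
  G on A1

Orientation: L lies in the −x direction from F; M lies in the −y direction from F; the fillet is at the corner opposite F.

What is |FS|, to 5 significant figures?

30.320

F is at the origin; FL is horizontal with |FL| = 32.5 and L on the −x side, so L = (-32.500, 0.0000). FM is vertical with |FM| = 24.9 and M on the −y side, so M = (0.0000, -24.900). The virtual corner opposite F is at (-32.500, -24.900). Since A1 is tangent to LN there, SN ⟂ LN and tangency of A1 to GM means the radius SG is perpendicular to GM, with radius 7.6, so the center S sits 7.6 in from both sides at S = (-24.900, -17.300). Then |FS| = |S − F| = 30.320.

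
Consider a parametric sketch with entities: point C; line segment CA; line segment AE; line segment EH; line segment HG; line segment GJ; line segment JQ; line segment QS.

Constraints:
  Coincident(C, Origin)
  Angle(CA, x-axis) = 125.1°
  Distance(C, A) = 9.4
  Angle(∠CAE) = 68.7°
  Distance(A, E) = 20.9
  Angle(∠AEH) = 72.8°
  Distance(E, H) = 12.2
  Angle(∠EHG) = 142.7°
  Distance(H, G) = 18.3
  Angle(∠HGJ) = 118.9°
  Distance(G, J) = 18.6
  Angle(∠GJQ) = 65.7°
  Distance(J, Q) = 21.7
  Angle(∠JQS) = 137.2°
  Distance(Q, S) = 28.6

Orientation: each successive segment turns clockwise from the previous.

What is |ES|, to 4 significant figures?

10.02

∠GJQ = 65.7° gives JQ at 53.90° from the x-axis; with |JQ| = 21.7, Q = (-3.187, 7.961). ∠JQS = 137.2° gives QS at 11.10° from the x-axis; with |QS| = 28.6, S = (24.88, 13.47). Then |ES| = |S − E| = 10.02.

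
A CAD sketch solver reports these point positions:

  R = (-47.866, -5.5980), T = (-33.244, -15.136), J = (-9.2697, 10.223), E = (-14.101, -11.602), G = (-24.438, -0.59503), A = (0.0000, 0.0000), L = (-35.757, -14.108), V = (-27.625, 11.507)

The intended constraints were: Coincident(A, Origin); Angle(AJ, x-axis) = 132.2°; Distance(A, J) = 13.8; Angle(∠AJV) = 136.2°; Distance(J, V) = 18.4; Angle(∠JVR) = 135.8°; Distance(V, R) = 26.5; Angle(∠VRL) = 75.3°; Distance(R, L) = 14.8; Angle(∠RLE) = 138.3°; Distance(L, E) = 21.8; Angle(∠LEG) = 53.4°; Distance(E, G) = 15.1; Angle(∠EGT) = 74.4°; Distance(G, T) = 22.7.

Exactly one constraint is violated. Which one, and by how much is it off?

Distance(G, T) = 22.7 — off by 5.70.

A = (0.00, 0.00) ✓; AJ at 132.2° ✓; |AJ| = 13.80 ✓; ∠AJV = 136.2° ✓; |JV| = 18.40 ✓; ∠JVR = 135.8° ✓; |VR| = 26.50 ✓; ∠VRL = 75.30° ✓; |RL| = 14.80 ✓; ∠RLE = 138.3° ✓; |LE| = 21.80 ✓; ∠LEG = 53.40° ✓; |EG| = 15.10 ✓; ∠EGT = 74.40° ✓; |GT| = 17.00 ✗.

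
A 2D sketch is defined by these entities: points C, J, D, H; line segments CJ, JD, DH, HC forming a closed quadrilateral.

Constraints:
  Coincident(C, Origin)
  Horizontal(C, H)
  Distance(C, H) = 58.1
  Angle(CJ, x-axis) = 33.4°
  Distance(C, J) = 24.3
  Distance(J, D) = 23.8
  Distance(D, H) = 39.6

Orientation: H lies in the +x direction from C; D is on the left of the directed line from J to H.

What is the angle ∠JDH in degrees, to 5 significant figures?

73.802°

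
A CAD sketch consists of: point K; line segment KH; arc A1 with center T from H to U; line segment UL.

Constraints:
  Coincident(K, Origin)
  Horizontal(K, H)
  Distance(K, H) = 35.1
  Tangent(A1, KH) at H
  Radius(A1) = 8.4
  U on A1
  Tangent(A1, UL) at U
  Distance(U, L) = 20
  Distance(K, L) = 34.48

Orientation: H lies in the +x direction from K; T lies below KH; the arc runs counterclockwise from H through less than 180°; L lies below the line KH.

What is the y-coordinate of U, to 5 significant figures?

-6.5697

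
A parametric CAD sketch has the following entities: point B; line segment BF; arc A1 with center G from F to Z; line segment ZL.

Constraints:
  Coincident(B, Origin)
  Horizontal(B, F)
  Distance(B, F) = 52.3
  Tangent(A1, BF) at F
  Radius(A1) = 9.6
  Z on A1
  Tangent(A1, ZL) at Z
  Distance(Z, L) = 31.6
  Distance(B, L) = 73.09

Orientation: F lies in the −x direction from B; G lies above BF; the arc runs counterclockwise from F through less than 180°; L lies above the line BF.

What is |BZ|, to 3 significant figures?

46.3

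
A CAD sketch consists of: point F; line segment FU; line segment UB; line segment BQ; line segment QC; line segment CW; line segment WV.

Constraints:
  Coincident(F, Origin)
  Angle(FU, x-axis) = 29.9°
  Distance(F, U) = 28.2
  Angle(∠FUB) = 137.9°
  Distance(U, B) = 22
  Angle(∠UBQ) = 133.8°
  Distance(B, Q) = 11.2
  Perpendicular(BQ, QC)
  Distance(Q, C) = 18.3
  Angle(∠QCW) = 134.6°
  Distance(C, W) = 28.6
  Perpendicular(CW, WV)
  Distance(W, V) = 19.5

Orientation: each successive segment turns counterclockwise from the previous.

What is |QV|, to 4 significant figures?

41.95

∠QCW = 134.6° gives CW at -106.4° from the x-axis; with |CW| = 28.6, W = (1.749, 8.767). CW ⟂ WV, so WV runs at -16.40°; with |WV| = 19.5, V = (20.46, 3.261). Then |QV| = |V − Q| = 41.95.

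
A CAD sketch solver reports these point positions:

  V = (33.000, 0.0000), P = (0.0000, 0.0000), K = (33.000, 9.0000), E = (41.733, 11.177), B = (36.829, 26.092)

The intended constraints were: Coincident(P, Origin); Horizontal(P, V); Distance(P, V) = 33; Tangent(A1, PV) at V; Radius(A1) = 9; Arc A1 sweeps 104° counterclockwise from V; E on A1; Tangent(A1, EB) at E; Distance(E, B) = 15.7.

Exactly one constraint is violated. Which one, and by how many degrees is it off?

Tangent(A1, EB) at E — off by 4.20°.

P = (0.00, 0.00) ✓; P.y = 0.00, V.y = 0.00 ✓; |PV| = 33.00 ✓; ∠(KV, VP) = 90.00° ✓; |KV| = 9.000 ✓; bearing(K→E) − bearing(K→V) = 104.0° ✓; |KE| = 9.000 ✓; ∠(KE, EB) = 85.80° ✗; |EB| = 15.70 ✓.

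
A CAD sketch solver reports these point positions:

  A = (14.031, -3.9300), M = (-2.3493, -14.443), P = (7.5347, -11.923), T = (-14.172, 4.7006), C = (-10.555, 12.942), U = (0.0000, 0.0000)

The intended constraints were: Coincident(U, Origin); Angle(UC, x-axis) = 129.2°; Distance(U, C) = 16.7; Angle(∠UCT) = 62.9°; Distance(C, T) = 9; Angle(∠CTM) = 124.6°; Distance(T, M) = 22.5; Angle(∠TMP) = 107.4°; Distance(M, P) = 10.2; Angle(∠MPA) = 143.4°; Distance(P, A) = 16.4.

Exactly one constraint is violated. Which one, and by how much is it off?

Distance(P, A) = 16.4 — off by 6.10.

U = (0.00, 0.00) ✓; UC at 129.2° ✓; |UC| = 16.70 ✓; ∠UCT = 62.90° ✓; |CT| = 9.000 ✓; ∠CTM = 124.6° ✓; |TM| = 22.50 ✓; ∠TMP = 107.4° ✓; |MP| = 10.20 ✓; ∠MPA = 143.4° ✓; |PA| = 10.30 ✗.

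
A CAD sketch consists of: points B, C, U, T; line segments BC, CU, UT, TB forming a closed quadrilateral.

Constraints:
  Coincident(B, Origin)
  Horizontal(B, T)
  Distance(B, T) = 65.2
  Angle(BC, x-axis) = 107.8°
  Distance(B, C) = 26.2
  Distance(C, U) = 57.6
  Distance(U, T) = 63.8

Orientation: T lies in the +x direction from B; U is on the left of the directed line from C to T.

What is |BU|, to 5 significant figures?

70.065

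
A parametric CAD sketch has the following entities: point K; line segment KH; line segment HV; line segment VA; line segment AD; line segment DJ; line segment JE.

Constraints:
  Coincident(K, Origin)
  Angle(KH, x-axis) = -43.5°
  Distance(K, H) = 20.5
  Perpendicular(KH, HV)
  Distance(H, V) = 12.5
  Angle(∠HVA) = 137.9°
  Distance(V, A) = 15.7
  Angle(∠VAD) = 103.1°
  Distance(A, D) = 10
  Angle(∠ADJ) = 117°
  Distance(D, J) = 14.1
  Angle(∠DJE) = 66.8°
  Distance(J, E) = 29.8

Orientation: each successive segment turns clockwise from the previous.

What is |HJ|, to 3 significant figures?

19.5

K is at the origin; KH runs at -43.5° with length 20.5, so H = (14.9, -14.1). KH ⟂ HV, so HV runs at -134°; with |HV| = 12.5, V = (6.27, -23.2). ∠HVA = 137.9° gives VA at -176° from the x-axis; with |VA| = 15.7, A = (-9.39, -24.4). ∠VAD = 103.1° gives AD at 108° from the x-axis; with |AD| = 10.0, D = (-12.4, -14.8). ∠ADJ = 117.0° gives DJ at 44.5° from the x-axis; with |DJ| = 14.1, J = (-2.34, -4.96). Then |HJ| = |J − H| = 19.5.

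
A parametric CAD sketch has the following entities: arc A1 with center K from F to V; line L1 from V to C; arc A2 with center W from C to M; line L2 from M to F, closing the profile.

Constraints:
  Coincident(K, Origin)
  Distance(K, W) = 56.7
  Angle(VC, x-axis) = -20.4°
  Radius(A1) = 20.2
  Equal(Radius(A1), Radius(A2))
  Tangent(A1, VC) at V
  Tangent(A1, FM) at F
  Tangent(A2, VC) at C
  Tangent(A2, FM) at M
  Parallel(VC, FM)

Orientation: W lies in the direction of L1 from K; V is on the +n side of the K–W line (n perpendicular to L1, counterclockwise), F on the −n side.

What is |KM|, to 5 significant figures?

60.191

The slot axis is L1's direction at -20.4°, so u = (cos -20.4°, sin -20.4°) = (0.93728, -0.34857) and n = (−sin -20.4°, cos -20.4°) = (0.34857, 0.93728). K is at the origin and W lies 56.7 along u from K, so W = 56.7·u = (53.144, -19.764). Tangency of A1 to both parallel lines with radius 20.2 puts V and F at K ± 20.2·n: V = (7.0412, 18.933), F = (-7.0412, -18.933). Equal radii place C and M the same way about W: C = W + 20.2·n = (60.185, -0.83094), M = W − 20.2·n = (46.103, -38.697). Then |KM| = |M − K| = 60.191.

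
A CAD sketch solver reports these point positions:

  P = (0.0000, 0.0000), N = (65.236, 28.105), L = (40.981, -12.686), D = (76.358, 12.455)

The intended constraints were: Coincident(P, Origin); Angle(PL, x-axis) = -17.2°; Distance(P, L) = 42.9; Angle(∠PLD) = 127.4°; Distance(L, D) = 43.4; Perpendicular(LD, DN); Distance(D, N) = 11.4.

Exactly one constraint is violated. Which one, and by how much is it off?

Distance(D, N) = 11.4 — off by 7.80.

P = (0.00, 0.00) ✓; PL at -17.20° ✓; |PL| = 42.90 ✓; ∠PLD = 127.4° ✓; |LD| = 43.40 ✓; ∠(LD, DN) = 90.00° ✓; |DN| = 19.20 ✗.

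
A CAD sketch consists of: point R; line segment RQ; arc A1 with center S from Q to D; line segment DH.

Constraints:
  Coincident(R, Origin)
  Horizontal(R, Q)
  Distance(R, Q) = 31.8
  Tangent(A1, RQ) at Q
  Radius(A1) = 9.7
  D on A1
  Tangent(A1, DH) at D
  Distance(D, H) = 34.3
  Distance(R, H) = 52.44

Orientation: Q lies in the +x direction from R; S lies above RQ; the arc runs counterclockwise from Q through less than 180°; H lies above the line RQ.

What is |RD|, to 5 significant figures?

42.895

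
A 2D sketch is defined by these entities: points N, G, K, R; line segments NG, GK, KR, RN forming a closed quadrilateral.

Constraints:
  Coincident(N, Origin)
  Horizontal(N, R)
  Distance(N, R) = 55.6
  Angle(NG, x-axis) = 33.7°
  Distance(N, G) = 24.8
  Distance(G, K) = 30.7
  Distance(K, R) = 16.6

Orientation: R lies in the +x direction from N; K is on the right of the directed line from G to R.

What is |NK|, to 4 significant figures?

42.41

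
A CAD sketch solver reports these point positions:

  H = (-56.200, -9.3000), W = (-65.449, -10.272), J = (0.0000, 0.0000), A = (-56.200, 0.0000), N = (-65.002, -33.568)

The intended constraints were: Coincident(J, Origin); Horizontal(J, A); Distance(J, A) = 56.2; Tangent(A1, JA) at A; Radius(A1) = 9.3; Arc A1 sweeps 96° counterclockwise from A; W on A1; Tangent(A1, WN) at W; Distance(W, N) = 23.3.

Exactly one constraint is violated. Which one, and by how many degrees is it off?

Tangent(A1, WN) at W — off by 4.90°.

J = (0.00, 0.00) ✓; J.y = 0.00, A.y = 0.00 ✓; |JA| = 56.20 ✓; ∠(HA, AJ) = 90.00° ✓; |HA| = 9.300 ✓; bearing(H→W) − bearing(H→A) = 96.00° ✓; |HW| = 9.300 ✓; ∠(HW, WN) = 94.90° ✗; |WN| = 23.30 ✓.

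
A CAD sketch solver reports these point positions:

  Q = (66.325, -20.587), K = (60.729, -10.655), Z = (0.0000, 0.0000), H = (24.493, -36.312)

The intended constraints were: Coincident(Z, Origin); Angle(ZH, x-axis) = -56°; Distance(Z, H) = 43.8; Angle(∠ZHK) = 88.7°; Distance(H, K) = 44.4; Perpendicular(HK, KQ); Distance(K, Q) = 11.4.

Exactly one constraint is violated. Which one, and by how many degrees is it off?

Perpendicular(HK, KQ) — off by 5.90°.

Z = (0.00, 0.00) ✓; ZH at -56.00° ✓; |ZH| = 43.80 ✓; ∠ZHK = 88.70° ✓; |HK| = 44.40 ✓; ∠(HK, KQ) = 95.90° ✗; |KQ| = 11.40 ✓.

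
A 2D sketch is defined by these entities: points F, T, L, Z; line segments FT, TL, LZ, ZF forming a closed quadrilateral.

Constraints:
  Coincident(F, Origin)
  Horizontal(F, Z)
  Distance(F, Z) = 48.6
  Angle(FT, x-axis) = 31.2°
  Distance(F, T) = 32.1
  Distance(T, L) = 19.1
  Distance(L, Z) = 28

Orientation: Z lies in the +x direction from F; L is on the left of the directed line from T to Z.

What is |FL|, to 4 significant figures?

51.18

Checks: |TL| = 19.10 ✓; |LZ| = 28.00 ✓.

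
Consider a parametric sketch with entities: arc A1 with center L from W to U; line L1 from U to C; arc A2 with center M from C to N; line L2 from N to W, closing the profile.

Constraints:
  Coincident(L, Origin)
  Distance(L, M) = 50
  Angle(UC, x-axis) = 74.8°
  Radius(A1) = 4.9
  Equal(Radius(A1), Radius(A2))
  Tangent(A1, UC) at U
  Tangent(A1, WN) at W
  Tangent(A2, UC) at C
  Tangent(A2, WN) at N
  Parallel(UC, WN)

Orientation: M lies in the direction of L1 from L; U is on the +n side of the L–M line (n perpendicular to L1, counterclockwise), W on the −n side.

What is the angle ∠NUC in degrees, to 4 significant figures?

11.09°

The slot axis is L1's direction at 74.8°, so u = (cos 74.8°, sin 74.8°) = (0.2622, 0.9650) and n = (−sin 74.8°, cos 74.8°) = (-0.9650, 0.2622). L is at the origin and M lies 50.0 along u from L, so M = 50.0·u = (13.11, 48.25). Tangency of A1 to both parallel lines with radius 4.9 puts U and W at L ± 4.9·n: U = (-4.729, 1.285), W = (4.729, -1.285). Equal radii place C and N the same way about M: C = M + 4.9·n = (8.381, 49.54), N = M − 4.9·n = (17.84, 46.97). Then cos ∠NUC = UN·UC / (|UN||UC|), giving 11.09°.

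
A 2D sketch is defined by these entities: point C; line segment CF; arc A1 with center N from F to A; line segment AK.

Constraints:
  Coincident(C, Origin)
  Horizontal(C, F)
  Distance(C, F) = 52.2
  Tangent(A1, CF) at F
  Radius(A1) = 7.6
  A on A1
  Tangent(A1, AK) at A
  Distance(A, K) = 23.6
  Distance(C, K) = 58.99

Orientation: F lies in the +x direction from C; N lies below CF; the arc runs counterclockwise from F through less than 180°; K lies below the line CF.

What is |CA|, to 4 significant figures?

45.66

C is at the origin; CF is horizontal with |CF| = 52.2 and F on the +x side, so F = (52.20, 0.000). Tangency of A1 to CF means the radius NF is perpendicular to CF, so N = F + (0, -7.6) = (52.20, -7.600). Since NA ⟂ AK (tangency), |NK| = √(7.6² + 23.6²) = 24.79 regardless of where A sits on A1. So K lies on both circle(C, 58.99) and circle(N, 24.79); the below-CF intersection is K = (49.40, -32.24). A is the foot of the tangent from K: A = (44.75, -9.099).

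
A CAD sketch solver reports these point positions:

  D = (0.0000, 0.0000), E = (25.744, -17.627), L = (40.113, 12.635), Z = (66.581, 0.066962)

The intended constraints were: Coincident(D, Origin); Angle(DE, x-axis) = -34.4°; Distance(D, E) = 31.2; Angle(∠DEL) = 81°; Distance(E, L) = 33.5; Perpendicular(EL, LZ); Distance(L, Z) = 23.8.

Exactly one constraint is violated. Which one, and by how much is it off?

Distance(L, Z) = 23.8 — off by 5.50.

D = (0.00, 0.00) ✓; DE at -34.40° ✓; |DE| = 31.20 ✓; ∠DEL = 81.00° ✓; |EL| = 33.50 ✓; ∠(EL, LZ) = 90.00° ✓; |LZ| = 29.30 ✗.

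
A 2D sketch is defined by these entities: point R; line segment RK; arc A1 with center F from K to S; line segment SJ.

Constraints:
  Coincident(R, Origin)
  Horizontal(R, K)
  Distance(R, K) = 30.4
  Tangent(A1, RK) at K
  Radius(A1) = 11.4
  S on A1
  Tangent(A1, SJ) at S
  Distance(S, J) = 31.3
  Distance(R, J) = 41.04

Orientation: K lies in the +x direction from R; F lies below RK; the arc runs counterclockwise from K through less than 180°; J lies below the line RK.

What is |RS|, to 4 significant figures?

21.21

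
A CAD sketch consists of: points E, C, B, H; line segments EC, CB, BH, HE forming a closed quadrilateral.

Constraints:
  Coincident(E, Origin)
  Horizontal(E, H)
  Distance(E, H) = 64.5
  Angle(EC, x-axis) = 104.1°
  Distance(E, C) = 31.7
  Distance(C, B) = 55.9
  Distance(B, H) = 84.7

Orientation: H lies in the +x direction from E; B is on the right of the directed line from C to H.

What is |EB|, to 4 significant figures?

29.55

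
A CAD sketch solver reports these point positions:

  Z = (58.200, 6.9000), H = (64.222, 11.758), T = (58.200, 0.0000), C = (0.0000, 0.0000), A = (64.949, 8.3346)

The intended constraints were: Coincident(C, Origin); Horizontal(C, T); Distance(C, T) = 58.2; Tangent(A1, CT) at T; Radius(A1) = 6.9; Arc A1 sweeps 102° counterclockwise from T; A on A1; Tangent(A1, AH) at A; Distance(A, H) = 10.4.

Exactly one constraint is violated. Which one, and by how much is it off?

Distance(A, H) = 10.4 — off by 6.90.

C = (0.00, 0.00) ✓; C.y = 0.00, T.y = 0.00 ✓; |CT| = 58.20 ✓; ∠(ZT, TC) = 90.00° ✓; |ZT| = 6.900 ✓; bearing(Z→A) − bearing(Z→T) = 102.0° ✓; |ZA| = 6.900 ✓; ∠(ZA, AH) = 90.01° ✓; |AH| = 3.500 ✗.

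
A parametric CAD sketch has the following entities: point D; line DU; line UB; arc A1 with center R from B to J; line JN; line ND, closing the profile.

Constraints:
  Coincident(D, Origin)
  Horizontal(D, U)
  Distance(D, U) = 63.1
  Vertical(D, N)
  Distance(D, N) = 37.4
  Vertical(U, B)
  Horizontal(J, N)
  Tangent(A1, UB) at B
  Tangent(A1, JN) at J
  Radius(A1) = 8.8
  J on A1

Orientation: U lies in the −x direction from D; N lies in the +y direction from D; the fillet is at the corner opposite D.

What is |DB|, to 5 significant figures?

69.279

D is at the origin; DU is horizontal with |DU| = 63.1 and U on the −x side, so U = (-63.100, 0.0000). D and N share the same x with |DN| = 37.4 and N on the +y side, so N = (0.0000, 37.400). The virtual corner opposite D is at (-63.100, 37.400). Since A1 is tangent to UB there, RB ⟂ UB and A1 meets JN tangentially, so RJ is at right angles to JN, with radius 8.8, so the center R sits 8.8 in from both sides at R = (-54.300, 28.600). That places the tangent points at B = (-63.100, 28.600) on UB and J = (-54.300, 37.400) on JN. Then |DB| = |B − D| = 69.279.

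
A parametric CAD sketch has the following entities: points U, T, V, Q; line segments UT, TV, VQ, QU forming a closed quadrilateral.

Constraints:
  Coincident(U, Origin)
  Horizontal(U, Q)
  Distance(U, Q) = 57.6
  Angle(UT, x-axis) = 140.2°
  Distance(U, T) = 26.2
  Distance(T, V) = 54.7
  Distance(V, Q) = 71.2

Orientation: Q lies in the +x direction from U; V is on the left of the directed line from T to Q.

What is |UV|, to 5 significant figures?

59.992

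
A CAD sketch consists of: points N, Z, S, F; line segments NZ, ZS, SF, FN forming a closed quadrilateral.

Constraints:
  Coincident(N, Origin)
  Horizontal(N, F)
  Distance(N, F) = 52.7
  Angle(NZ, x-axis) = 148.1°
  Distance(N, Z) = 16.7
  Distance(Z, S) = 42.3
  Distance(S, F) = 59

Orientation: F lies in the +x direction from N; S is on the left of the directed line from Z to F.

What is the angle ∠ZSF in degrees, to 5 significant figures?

81.709°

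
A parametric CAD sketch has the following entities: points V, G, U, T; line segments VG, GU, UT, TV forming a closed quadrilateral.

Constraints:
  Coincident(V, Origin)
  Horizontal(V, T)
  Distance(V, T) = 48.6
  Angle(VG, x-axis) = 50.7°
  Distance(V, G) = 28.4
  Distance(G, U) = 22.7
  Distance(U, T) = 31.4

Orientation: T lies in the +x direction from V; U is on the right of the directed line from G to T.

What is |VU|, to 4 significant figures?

17.22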